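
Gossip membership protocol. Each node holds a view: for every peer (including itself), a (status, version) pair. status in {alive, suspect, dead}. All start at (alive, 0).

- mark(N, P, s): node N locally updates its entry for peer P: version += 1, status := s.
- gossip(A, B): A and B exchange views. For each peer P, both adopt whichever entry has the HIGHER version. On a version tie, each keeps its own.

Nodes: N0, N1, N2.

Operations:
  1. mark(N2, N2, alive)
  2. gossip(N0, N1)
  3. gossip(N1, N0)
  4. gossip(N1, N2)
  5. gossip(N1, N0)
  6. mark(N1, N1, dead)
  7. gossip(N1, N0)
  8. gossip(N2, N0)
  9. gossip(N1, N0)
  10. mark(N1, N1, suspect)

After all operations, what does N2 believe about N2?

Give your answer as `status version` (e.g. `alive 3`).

Answer: alive 1

Derivation:
Op 1: N2 marks N2=alive -> (alive,v1)
Op 2: gossip N0<->N1 -> N0.N0=(alive,v0) N0.N1=(alive,v0) N0.N2=(alive,v0) | N1.N0=(alive,v0) N1.N1=(alive,v0) N1.N2=(alive,v0)
Op 3: gossip N1<->N0 -> N1.N0=(alive,v0) N1.N1=(alive,v0) N1.N2=(alive,v0) | N0.N0=(alive,v0) N0.N1=(alive,v0) N0.N2=(alive,v0)
Op 4: gossip N1<->N2 -> N1.N0=(alive,v0) N1.N1=(alive,v0) N1.N2=(alive,v1) | N2.N0=(alive,v0) N2.N1=(alive,v0) N2.N2=(alive,v1)
Op 5: gossip N1<->N0 -> N1.N0=(alive,v0) N1.N1=(alive,v0) N1.N2=(alive,v1) | N0.N0=(alive,v0) N0.N1=(alive,v0) N0.N2=(alive,v1)
Op 6: N1 marks N1=dead -> (dead,v1)
Op 7: gossip N1<->N0 -> N1.N0=(alive,v0) N1.N1=(dead,v1) N1.N2=(alive,v1) | N0.N0=(alive,v0) N0.N1=(dead,v1) N0.N2=(alive,v1)
Op 8: gossip N2<->N0 -> N2.N0=(alive,v0) N2.N1=(dead,v1) N2.N2=(alive,v1) | N0.N0=(alive,v0) N0.N1=(dead,v1) N0.N2=(alive,v1)
Op 9: gossip N1<->N0 -> N1.N0=(alive,v0) N1.N1=(dead,v1) N1.N2=(alive,v1) | N0.N0=(alive,v0) N0.N1=(dead,v1) N0.N2=(alive,v1)
Op 10: N1 marks N1=suspect -> (suspect,v2)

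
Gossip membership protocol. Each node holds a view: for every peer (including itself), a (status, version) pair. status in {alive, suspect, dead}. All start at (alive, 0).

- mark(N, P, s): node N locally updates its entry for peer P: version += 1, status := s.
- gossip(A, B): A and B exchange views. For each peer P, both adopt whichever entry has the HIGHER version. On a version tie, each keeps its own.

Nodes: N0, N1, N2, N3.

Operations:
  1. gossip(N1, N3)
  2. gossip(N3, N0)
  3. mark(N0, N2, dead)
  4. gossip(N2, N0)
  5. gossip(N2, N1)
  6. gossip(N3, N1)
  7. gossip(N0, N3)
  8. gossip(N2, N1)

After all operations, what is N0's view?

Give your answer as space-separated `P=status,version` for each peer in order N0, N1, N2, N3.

Op 1: gossip N1<->N3 -> N1.N0=(alive,v0) N1.N1=(alive,v0) N1.N2=(alive,v0) N1.N3=(alive,v0) | N3.N0=(alive,v0) N3.N1=(alive,v0) N3.N2=(alive,v0) N3.N3=(alive,v0)
Op 2: gossip N3<->N0 -> N3.N0=(alive,v0) N3.N1=(alive,v0) N3.N2=(alive,v0) N3.N3=(alive,v0) | N0.N0=(alive,v0) N0.N1=(alive,v0) N0.N2=(alive,v0) N0.N3=(alive,v0)
Op 3: N0 marks N2=dead -> (dead,v1)
Op 4: gossip N2<->N0 -> N2.N0=(alive,v0) N2.N1=(alive,v0) N2.N2=(dead,v1) N2.N3=(alive,v0) | N0.N0=(alive,v0) N0.N1=(alive,v0) N0.N2=(dead,v1) N0.N3=(alive,v0)
Op 5: gossip N2<->N1 -> N2.N0=(alive,v0) N2.N1=(alive,v0) N2.N2=(dead,v1) N2.N3=(alive,v0) | N1.N0=(alive,v0) N1.N1=(alive,v0) N1.N2=(dead,v1) N1.N3=(alive,v0)
Op 6: gossip N3<->N1 -> N3.N0=(alive,v0) N3.N1=(alive,v0) N3.N2=(dead,v1) N3.N3=(alive,v0) | N1.N0=(alive,v0) N1.N1=(alive,v0) N1.N2=(dead,v1) N1.N3=(alive,v0)
Op 7: gossip N0<->N3 -> N0.N0=(alive,v0) N0.N1=(alive,v0) N0.N2=(dead,v1) N0.N3=(alive,v0) | N3.N0=(alive,v0) N3.N1=(alive,v0) N3.N2=(dead,v1) N3.N3=(alive,v0)
Op 8: gossip N2<->N1 -> N2.N0=(alive,v0) N2.N1=(alive,v0) N2.N2=(dead,v1) N2.N3=(alive,v0) | N1.N0=(alive,v0) N1.N1=(alive,v0) N1.N2=(dead,v1) N1.N3=(alive,v0)

Answer: N0=alive,0 N1=alive,0 N2=dead,1 N3=alive,0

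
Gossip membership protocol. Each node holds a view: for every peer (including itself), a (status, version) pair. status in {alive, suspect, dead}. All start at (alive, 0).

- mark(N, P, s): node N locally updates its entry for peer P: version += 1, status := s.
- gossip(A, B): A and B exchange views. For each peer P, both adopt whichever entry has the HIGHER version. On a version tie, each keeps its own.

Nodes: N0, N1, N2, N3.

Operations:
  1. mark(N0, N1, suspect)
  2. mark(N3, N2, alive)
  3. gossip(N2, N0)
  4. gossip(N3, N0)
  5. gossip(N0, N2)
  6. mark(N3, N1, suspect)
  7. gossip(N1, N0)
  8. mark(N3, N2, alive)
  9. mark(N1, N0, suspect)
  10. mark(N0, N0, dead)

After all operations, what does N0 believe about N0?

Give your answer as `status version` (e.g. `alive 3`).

Answer: dead 1

Derivation:
Op 1: N0 marks N1=suspect -> (suspect,v1)
Op 2: N3 marks N2=alive -> (alive,v1)
Op 3: gossip N2<->N0 -> N2.N0=(alive,v0) N2.N1=(suspect,v1) N2.N2=(alive,v0) N2.N3=(alive,v0) | N0.N0=(alive,v0) N0.N1=(suspect,v1) N0.N2=(alive,v0) N0.N3=(alive,v0)
Op 4: gossip N3<->N0 -> N3.N0=(alive,v0) N3.N1=(suspect,v1) N3.N2=(alive,v1) N3.N3=(alive,v0) | N0.N0=(alive,v0) N0.N1=(suspect,v1) N0.N2=(alive,v1) N0.N3=(alive,v0)
Op 5: gossip N0<->N2 -> N0.N0=(alive,v0) N0.N1=(suspect,v1) N0.N2=(alive,v1) N0.N3=(alive,v0) | N2.N0=(alive,v0) N2.N1=(suspect,v1) N2.N2=(alive,v1) N2.N3=(alive,v0)
Op 6: N3 marks N1=suspect -> (suspect,v2)
Op 7: gossip N1<->N0 -> N1.N0=(alive,v0) N1.N1=(suspect,v1) N1.N2=(alive,v1) N1.N3=(alive,v0) | N0.N0=(alive,v0) N0.N1=(suspect,v1) N0.N2=(alive,v1) N0.N3=(alive,v0)
Op 8: N3 marks N2=alive -> (alive,v2)
Op 9: N1 marks N0=suspect -> (suspect,v1)
Op 10: N0 marks N0=dead -> (dead,v1)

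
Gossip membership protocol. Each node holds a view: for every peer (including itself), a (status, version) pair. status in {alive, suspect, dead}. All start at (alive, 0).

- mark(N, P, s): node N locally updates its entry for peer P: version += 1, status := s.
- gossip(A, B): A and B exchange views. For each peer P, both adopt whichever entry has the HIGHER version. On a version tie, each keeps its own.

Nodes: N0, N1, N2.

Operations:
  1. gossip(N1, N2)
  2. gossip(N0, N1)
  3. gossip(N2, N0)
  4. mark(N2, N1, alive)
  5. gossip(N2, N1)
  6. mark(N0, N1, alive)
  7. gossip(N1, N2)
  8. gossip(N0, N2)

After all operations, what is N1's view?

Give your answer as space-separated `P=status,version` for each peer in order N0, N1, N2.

Answer: N0=alive,0 N1=alive,1 N2=alive,0

Derivation:
Op 1: gossip N1<->N2 -> N1.N0=(alive,v0) N1.N1=(alive,v0) N1.N2=(alive,v0) | N2.N0=(alive,v0) N2.N1=(alive,v0) N2.N2=(alive,v0)
Op 2: gossip N0<->N1 -> N0.N0=(alive,v0) N0.N1=(alive,v0) N0.N2=(alive,v0) | N1.N0=(alive,v0) N1.N1=(alive,v0) N1.N2=(alive,v0)
Op 3: gossip N2<->N0 -> N2.N0=(alive,v0) N2.N1=(alive,v0) N2.N2=(alive,v0) | N0.N0=(alive,v0) N0.N1=(alive,v0) N0.N2=(alive,v0)
Op 4: N2 marks N1=alive -> (alive,v1)
Op 5: gossip N2<->N1 -> N2.N0=(alive,v0) N2.N1=(alive,v1) N2.N2=(alive,v0) | N1.N0=(alive,v0) N1.N1=(alive,v1) N1.N2=(alive,v0)
Op 6: N0 marks N1=alive -> (alive,v1)
Op 7: gossip N1<->N2 -> N1.N0=(alive,v0) N1.N1=(alive,v1) N1.N2=(alive,v0) | N2.N0=(alive,v0) N2.N1=(alive,v1) N2.N2=(alive,v0)
Op 8: gossip N0<->N2 -> N0.N0=(alive,v0) N0.N1=(alive,v1) N0.N2=(alive,v0) | N2.N0=(alive,v0) N2.N1=(alive,v1) N2.N2=(alive,v0)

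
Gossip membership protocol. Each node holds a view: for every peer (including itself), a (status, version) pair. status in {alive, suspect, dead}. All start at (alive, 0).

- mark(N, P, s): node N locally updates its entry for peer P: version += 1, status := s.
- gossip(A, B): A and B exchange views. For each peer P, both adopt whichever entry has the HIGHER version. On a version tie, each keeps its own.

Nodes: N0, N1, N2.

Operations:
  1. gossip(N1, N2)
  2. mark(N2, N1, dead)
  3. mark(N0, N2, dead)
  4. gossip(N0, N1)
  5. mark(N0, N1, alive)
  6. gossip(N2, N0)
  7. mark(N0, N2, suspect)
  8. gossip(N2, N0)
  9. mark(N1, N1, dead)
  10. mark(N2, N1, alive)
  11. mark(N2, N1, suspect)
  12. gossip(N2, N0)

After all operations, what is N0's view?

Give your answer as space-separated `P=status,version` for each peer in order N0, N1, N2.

Answer: N0=alive,0 N1=suspect,3 N2=suspect,2

Derivation:
Op 1: gossip N1<->N2 -> N1.N0=(alive,v0) N1.N1=(alive,v0) N1.N2=(alive,v0) | N2.N0=(alive,v0) N2.N1=(alive,v0) N2.N2=(alive,v0)
Op 2: N2 marks N1=dead -> (dead,v1)
Op 3: N0 marks N2=dead -> (dead,v1)
Op 4: gossip N0<->N1 -> N0.N0=(alive,v0) N0.N1=(alive,v0) N0.N2=(dead,v1) | N1.N0=(alive,v0) N1.N1=(alive,v0) N1.N2=(dead,v1)
Op 5: N0 marks N1=alive -> (alive,v1)
Op 6: gossip N2<->N0 -> N2.N0=(alive,v0) N2.N1=(dead,v1) N2.N2=(dead,v1) | N0.N0=(alive,v0) N0.N1=(alive,v1) N0.N2=(dead,v1)
Op 7: N0 marks N2=suspect -> (suspect,v2)
Op 8: gossip N2<->N0 -> N2.N0=(alive,v0) N2.N1=(dead,v1) N2.N2=(suspect,v2) | N0.N0=(alive,v0) N0.N1=(alive,v1) N0.N2=(suspect,v2)
Op 9: N1 marks N1=dead -> (dead,v1)
Op 10: N2 marks N1=alive -> (alive,v2)
Op 11: N2 marks N1=suspect -> (suspect,v3)
Op 12: gossip N2<->N0 -> N2.N0=(alive,v0) N2.N1=(suspect,v3) N2.N2=(suspect,v2) | N0.N0=(alive,v0) N0.N1=(suspect,v3) N0.N2=(suspect,v2)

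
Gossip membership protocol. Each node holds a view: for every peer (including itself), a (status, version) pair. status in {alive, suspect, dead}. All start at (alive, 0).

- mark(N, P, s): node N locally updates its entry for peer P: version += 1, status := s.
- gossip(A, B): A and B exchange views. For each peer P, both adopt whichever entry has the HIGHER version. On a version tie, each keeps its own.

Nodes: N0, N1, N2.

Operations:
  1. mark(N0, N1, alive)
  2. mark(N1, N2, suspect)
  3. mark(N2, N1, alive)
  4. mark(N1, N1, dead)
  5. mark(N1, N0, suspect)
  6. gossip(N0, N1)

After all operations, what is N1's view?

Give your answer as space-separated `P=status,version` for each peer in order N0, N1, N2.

Answer: N0=suspect,1 N1=dead,1 N2=suspect,1

Derivation:
Op 1: N0 marks N1=alive -> (alive,v1)
Op 2: N1 marks N2=suspect -> (suspect,v1)
Op 3: N2 marks N1=alive -> (alive,v1)
Op 4: N1 marks N1=dead -> (dead,v1)
Op 5: N1 marks N0=suspect -> (suspect,v1)
Op 6: gossip N0<->N1 -> N0.N0=(suspect,v1) N0.N1=(alive,v1) N0.N2=(suspect,v1) | N1.N0=(suspect,v1) N1.N1=(dead,v1) N1.N2=(suspect,v1)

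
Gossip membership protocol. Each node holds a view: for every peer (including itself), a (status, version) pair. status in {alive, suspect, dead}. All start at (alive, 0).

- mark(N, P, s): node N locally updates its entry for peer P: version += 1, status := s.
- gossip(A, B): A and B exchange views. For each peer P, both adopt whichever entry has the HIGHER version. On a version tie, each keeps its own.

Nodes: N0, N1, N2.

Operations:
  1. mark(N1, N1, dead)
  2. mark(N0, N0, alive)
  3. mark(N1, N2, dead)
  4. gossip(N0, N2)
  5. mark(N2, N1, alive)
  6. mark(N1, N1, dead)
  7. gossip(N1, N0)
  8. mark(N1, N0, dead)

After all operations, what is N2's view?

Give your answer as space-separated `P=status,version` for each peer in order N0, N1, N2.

Op 1: N1 marks N1=dead -> (dead,v1)
Op 2: N0 marks N0=alive -> (alive,v1)
Op 3: N1 marks N2=dead -> (dead,v1)
Op 4: gossip N0<->N2 -> N0.N0=(alive,v1) N0.N1=(alive,v0) N0.N2=(alive,v0) | N2.N0=(alive,v1) N2.N1=(alive,v0) N2.N2=(alive,v0)
Op 5: N2 marks N1=alive -> (alive,v1)
Op 6: N1 marks N1=dead -> (dead,v2)
Op 7: gossip N1<->N0 -> N1.N0=(alive,v1) N1.N1=(dead,v2) N1.N2=(dead,v1) | N0.N0=(alive,v1) N0.N1=(dead,v2) N0.N2=(dead,v1)
Op 8: N1 marks N0=dead -> (dead,v2)

Answer: N0=alive,1 N1=alive,1 N2=alive,0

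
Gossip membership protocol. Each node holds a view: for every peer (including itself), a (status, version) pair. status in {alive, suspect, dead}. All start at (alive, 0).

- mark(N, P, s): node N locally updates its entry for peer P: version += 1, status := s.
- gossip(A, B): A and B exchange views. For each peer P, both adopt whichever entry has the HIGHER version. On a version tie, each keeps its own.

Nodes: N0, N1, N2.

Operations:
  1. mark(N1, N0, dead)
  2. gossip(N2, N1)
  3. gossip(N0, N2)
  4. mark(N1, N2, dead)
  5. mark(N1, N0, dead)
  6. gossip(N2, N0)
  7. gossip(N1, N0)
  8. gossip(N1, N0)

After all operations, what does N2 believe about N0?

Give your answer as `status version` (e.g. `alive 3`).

Answer: dead 1

Derivation:
Op 1: N1 marks N0=dead -> (dead,v1)
Op 2: gossip N2<->N1 -> N2.N0=(dead,v1) N2.N1=(alive,v0) N2.N2=(alive,v0) | N1.N0=(dead,v1) N1.N1=(alive,v0) N1.N2=(alive,v0)
Op 3: gossip N0<->N2 -> N0.N0=(dead,v1) N0.N1=(alive,v0) N0.N2=(alive,v0) | N2.N0=(dead,v1) N2.N1=(alive,v0) N2.N2=(alive,v0)
Op 4: N1 marks N2=dead -> (dead,v1)
Op 5: N1 marks N0=dead -> (dead,v2)
Op 6: gossip N2<->N0 -> N2.N0=(dead,v1) N2.N1=(alive,v0) N2.N2=(alive,v0) | N0.N0=(dead,v1) N0.N1=(alive,v0) N0.N2=(alive,v0)
Op 7: gossip N1<->N0 -> N1.N0=(dead,v2) N1.N1=(alive,v0) N1.N2=(dead,v1) | N0.N0=(dead,v2) N0.N1=(alive,v0) N0.N2=(dead,v1)
Op 8: gossip N1<->N0 -> N1.N0=(dead,v2) N1.N1=(alive,v0) N1.N2=(dead,v1) | N0.N0=(dead,v2) N0.N1=(alive,v0) N0.N2=(dead,v1)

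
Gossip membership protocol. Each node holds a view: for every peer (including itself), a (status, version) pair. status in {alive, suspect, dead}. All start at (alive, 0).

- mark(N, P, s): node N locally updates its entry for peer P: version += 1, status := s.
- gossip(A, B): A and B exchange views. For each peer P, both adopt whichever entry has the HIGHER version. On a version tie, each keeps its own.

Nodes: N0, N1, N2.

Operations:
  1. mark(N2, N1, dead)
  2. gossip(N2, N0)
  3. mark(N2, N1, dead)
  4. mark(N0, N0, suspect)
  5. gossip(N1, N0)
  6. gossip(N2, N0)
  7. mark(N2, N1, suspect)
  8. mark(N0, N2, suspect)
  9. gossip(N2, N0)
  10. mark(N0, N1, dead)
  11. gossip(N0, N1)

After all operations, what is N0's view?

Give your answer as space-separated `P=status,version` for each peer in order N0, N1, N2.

Answer: N0=suspect,1 N1=dead,4 N2=suspect,1

Derivation:
Op 1: N2 marks N1=dead -> (dead,v1)
Op 2: gossip N2<->N0 -> N2.N0=(alive,v0) N2.N1=(dead,v1) N2.N2=(alive,v0) | N0.N0=(alive,v0) N0.N1=(dead,v1) N0.N2=(alive,v0)
Op 3: N2 marks N1=dead -> (dead,v2)
Op 4: N0 marks N0=suspect -> (suspect,v1)
Op 5: gossip N1<->N0 -> N1.N0=(suspect,v1) N1.N1=(dead,v1) N1.N2=(alive,v0) | N0.N0=(suspect,v1) N0.N1=(dead,v1) N0.N2=(alive,v0)
Op 6: gossip N2<->N0 -> N2.N0=(suspect,v1) N2.N1=(dead,v2) N2.N2=(alive,v0) | N0.N0=(suspect,v1) N0.N1=(dead,v2) N0.N2=(alive,v0)
Op 7: N2 marks N1=suspect -> (suspect,v3)
Op 8: N0 marks N2=suspect -> (suspect,v1)
Op 9: gossip N2<->N0 -> N2.N0=(suspect,v1) N2.N1=(suspect,v3) N2.N2=(suspect,v1) | N0.N0=(suspect,v1) N0.N1=(suspect,v3) N0.N2=(suspect,v1)
Op 10: N0 marks N1=dead -> (dead,v4)
Op 11: gossip N0<->N1 -> N0.N0=(suspect,v1) N0.N1=(dead,v4) N0.N2=(suspect,v1) | N1.N0=(suspect,v1) N1.N1=(dead,v4) N1.N2=(suspect,v1)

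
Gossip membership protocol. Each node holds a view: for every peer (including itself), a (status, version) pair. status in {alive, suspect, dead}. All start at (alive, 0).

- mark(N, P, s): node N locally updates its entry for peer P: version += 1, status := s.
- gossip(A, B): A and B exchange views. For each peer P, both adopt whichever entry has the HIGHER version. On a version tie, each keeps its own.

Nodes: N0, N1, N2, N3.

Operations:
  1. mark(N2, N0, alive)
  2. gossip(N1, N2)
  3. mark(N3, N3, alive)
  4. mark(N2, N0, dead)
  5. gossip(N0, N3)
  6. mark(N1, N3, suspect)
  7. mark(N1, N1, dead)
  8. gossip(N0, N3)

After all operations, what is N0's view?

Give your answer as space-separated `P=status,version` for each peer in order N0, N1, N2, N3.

Answer: N0=alive,0 N1=alive,0 N2=alive,0 N3=alive,1

Derivation:
Op 1: N2 marks N0=alive -> (alive,v1)
Op 2: gossip N1<->N2 -> N1.N0=(alive,v1) N1.N1=(alive,v0) N1.N2=(alive,v0) N1.N3=(alive,v0) | N2.N0=(alive,v1) N2.N1=(alive,v0) N2.N2=(alive,v0) N2.N3=(alive,v0)
Op 3: N3 marks N3=alive -> (alive,v1)
Op 4: N2 marks N0=dead -> (dead,v2)
Op 5: gossip N0<->N3 -> N0.N0=(alive,v0) N0.N1=(alive,v0) N0.N2=(alive,v0) N0.N3=(alive,v1) | N3.N0=(alive,v0) N3.N1=(alive,v0) N3.N2=(alive,v0) N3.N3=(alive,v1)
Op 6: N1 marks N3=suspect -> (suspect,v1)
Op 7: N1 marks N1=dead -> (dead,v1)
Op 8: gossip N0<->N3 -> N0.N0=(alive,v0) N0.N1=(alive,v0) N0.N2=(alive,v0) N0.N3=(alive,v1) | N3.N0=(alive,v0) N3.N1=(alive,v0) N3.N2=(alive,v0) N3.N3=(alive,v1)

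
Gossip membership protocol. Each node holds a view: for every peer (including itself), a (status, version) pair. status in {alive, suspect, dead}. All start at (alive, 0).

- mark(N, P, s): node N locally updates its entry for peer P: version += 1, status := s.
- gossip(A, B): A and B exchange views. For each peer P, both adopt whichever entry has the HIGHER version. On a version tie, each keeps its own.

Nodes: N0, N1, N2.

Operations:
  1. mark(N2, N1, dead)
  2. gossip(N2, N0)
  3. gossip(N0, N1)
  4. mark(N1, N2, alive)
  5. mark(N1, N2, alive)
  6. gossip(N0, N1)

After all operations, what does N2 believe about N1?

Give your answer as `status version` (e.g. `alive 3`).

Answer: dead 1

Derivation:
Op 1: N2 marks N1=dead -> (dead,v1)
Op 2: gossip N2<->N0 -> N2.N0=(alive,v0) N2.N1=(dead,v1) N2.N2=(alive,v0) | N0.N0=(alive,v0) N0.N1=(dead,v1) N0.N2=(alive,v0)
Op 3: gossip N0<->N1 -> N0.N0=(alive,v0) N0.N1=(dead,v1) N0.N2=(alive,v0) | N1.N0=(alive,v0) N1.N1=(dead,v1) N1.N2=(alive,v0)
Op 4: N1 marks N2=alive -> (alive,v1)
Op 5: N1 marks N2=alive -> (alive,v2)
Op 6: gossip N0<->N1 -> N0.N0=(alive,v0) N0.N1=(dead,v1) N0.N2=(alive,v2) | N1.N0=(alive,v0) N1.N1=(dead,v1) N1.N2=(alive,v2)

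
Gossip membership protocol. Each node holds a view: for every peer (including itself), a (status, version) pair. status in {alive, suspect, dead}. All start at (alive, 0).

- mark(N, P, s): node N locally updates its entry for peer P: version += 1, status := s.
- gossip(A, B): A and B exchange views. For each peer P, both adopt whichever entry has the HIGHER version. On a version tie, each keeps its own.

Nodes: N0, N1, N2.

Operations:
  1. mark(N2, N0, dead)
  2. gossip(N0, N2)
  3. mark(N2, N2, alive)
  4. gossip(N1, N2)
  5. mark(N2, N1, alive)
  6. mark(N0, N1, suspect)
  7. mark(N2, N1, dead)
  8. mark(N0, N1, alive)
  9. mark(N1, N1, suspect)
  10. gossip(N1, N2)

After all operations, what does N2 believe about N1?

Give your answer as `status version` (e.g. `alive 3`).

Op 1: N2 marks N0=dead -> (dead,v1)
Op 2: gossip N0<->N2 -> N0.N0=(dead,v1) N0.N1=(alive,v0) N0.N2=(alive,v0) | N2.N0=(dead,v1) N2.N1=(alive,v0) N2.N2=(alive,v0)
Op 3: N2 marks N2=alive -> (alive,v1)
Op 4: gossip N1<->N2 -> N1.N0=(dead,v1) N1.N1=(alive,v0) N1.N2=(alive,v1) | N2.N0=(dead,v1) N2.N1=(alive,v0) N2.N2=(alive,v1)
Op 5: N2 marks N1=alive -> (alive,v1)
Op 6: N0 marks N1=suspect -> (suspect,v1)
Op 7: N2 marks N1=dead -> (dead,v2)
Op 8: N0 marks N1=alive -> (alive,v2)
Op 9: N1 marks N1=suspect -> (suspect,v1)
Op 10: gossip N1<->N2 -> N1.N0=(dead,v1) N1.N1=(dead,v2) N1.N2=(alive,v1) | N2.N0=(dead,v1) N2.N1=(dead,v2) N2.N2=(alive,v1)

Answer: dead 2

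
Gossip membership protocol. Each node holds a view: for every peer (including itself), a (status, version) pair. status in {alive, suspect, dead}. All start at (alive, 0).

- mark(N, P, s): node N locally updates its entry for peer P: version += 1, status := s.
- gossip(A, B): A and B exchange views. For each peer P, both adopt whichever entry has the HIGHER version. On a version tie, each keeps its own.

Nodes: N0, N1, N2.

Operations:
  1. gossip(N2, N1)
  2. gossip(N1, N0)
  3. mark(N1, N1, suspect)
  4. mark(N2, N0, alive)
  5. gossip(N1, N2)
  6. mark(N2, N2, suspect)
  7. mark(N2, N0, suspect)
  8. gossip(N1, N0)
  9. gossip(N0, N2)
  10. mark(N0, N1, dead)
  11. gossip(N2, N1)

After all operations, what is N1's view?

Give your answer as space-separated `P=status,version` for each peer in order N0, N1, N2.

Answer: N0=suspect,2 N1=suspect,1 N2=suspect,1

Derivation:
Op 1: gossip N2<->N1 -> N2.N0=(alive,v0) N2.N1=(alive,v0) N2.N2=(alive,v0) | N1.N0=(alive,v0) N1.N1=(alive,v0) N1.N2=(alive,v0)
Op 2: gossip N1<->N0 -> N1.N0=(alive,v0) N1.N1=(alive,v0) N1.N2=(alive,v0) | N0.N0=(alive,v0) N0.N1=(alive,v0) N0.N2=(alive,v0)
Op 3: N1 marks N1=suspect -> (suspect,v1)
Op 4: N2 marks N0=alive -> (alive,v1)
Op 5: gossip N1<->N2 -> N1.N0=(alive,v1) N1.N1=(suspect,v1) N1.N2=(alive,v0) | N2.N0=(alive,v1) N2.N1=(suspect,v1) N2.N2=(alive,v0)
Op 6: N2 marks N2=suspect -> (suspect,v1)
Op 7: N2 marks N0=suspect -> (suspect,v2)
Op 8: gossip N1<->N0 -> N1.N0=(alive,v1) N1.N1=(suspect,v1) N1.N2=(alive,v0) | N0.N0=(alive,v1) N0.N1=(suspect,v1) N0.N2=(alive,v0)
Op 9: gossip N0<->N2 -> N0.N0=(suspect,v2) N0.N1=(suspect,v1) N0.N2=(suspect,v1) | N2.N0=(suspect,v2) N2.N1=(suspect,v1) N2.N2=(suspect,v1)
Op 10: N0 marks N1=dead -> (dead,v2)
Op 11: gossip N2<->N1 -> N2.N0=(suspect,v2) N2.N1=(suspect,v1) N2.N2=(suspect,v1) | N1.N0=(suspect,v2) N1.N1=(suspect,v1) N1.N2=(suspect,v1)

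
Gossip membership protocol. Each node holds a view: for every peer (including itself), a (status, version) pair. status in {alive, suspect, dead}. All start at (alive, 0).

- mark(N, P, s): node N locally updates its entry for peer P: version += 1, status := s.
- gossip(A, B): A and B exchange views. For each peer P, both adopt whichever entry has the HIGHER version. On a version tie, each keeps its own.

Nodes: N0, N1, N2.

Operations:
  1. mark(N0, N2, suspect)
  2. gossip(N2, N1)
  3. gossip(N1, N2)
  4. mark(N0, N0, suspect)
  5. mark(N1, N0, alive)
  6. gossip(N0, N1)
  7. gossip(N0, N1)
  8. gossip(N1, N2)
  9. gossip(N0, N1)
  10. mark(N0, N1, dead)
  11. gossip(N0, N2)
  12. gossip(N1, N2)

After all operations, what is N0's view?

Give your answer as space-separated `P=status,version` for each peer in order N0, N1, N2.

Op 1: N0 marks N2=suspect -> (suspect,v1)
Op 2: gossip N2<->N1 -> N2.N0=(alive,v0) N2.N1=(alive,v0) N2.N2=(alive,v0) | N1.N0=(alive,v0) N1.N1=(alive,v0) N1.N2=(alive,v0)
Op 3: gossip N1<->N2 -> N1.N0=(alive,v0) N1.N1=(alive,v0) N1.N2=(alive,v0) | N2.N0=(alive,v0) N2.N1=(alive,v0) N2.N2=(alive,v0)
Op 4: N0 marks N0=suspect -> (suspect,v1)
Op 5: N1 marks N0=alive -> (alive,v1)
Op 6: gossip N0<->N1 -> N0.N0=(suspect,v1) N0.N1=(alive,v0) N0.N2=(suspect,v1) | N1.N0=(alive,v1) N1.N1=(alive,v0) N1.N2=(suspect,v1)
Op 7: gossip N0<->N1 -> N0.N0=(suspect,v1) N0.N1=(alive,v0) N0.N2=(suspect,v1) | N1.N0=(alive,v1) N1.N1=(alive,v0) N1.N2=(suspect,v1)
Op 8: gossip N1<->N2 -> N1.N0=(alive,v1) N1.N1=(alive,v0) N1.N2=(suspect,v1) | N2.N0=(alive,v1) N2.N1=(alive,v0) N2.N2=(suspect,v1)
Op 9: gossip N0<->N1 -> N0.N0=(suspect,v1) N0.N1=(alive,v0) N0.N2=(suspect,v1) | N1.N0=(alive,v1) N1.N1=(alive,v0) N1.N2=(suspect,v1)
Op 10: N0 marks N1=dead -> (dead,v1)
Op 11: gossip N0<->N2 -> N0.N0=(suspect,v1) N0.N1=(dead,v1) N0.N2=(suspect,v1) | N2.N0=(alive,v1) N2.N1=(dead,v1) N2.N2=(suspect,v1)
Op 12: gossip N1<->N2 -> N1.N0=(alive,v1) N1.N1=(dead,v1) N1.N2=(suspect,v1) | N2.N0=(alive,v1) N2.N1=(dead,v1) N2.N2=(suspect,v1)

Answer: N0=suspect,1 N1=dead,1 N2=suspect,1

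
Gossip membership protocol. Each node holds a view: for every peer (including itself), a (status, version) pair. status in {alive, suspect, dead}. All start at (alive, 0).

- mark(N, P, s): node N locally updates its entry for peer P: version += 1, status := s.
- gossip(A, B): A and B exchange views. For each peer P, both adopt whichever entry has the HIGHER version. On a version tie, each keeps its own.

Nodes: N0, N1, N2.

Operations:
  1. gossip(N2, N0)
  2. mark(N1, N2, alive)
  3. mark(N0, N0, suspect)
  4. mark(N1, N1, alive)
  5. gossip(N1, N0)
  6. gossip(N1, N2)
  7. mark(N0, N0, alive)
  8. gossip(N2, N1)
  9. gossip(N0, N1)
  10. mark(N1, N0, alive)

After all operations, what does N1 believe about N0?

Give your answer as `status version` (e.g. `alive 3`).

Op 1: gossip N2<->N0 -> N2.N0=(alive,v0) N2.N1=(alive,v0) N2.N2=(alive,v0) | N0.N0=(alive,v0) N0.N1=(alive,v0) N0.N2=(alive,v0)
Op 2: N1 marks N2=alive -> (alive,v1)
Op 3: N0 marks N0=suspect -> (suspect,v1)
Op 4: N1 marks N1=alive -> (alive,v1)
Op 5: gossip N1<->N0 -> N1.N0=(suspect,v1) N1.N1=(alive,v1) N1.N2=(alive,v1) | N0.N0=(suspect,v1) N0.N1=(alive,v1) N0.N2=(alive,v1)
Op 6: gossip N1<->N2 -> N1.N0=(suspect,v1) N1.N1=(alive,v1) N1.N2=(alive,v1) | N2.N0=(suspect,v1) N2.N1=(alive,v1) N2.N2=(alive,v1)
Op 7: N0 marks N0=alive -> (alive,v2)
Op 8: gossip N2<->N1 -> N2.N0=(suspect,v1) N2.N1=(alive,v1) N2.N2=(alive,v1) | N1.N0=(suspect,v1) N1.N1=(alive,v1) N1.N2=(alive,v1)
Op 9: gossip N0<->N1 -> N0.N0=(alive,v2) N0.N1=(alive,v1) N0.N2=(alive,v1) | N1.N0=(alive,v2) N1.N1=(alive,v1) N1.N2=(alive,v1)
Op 10: N1 marks N0=alive -> (alive,v3)

Answer: alive 3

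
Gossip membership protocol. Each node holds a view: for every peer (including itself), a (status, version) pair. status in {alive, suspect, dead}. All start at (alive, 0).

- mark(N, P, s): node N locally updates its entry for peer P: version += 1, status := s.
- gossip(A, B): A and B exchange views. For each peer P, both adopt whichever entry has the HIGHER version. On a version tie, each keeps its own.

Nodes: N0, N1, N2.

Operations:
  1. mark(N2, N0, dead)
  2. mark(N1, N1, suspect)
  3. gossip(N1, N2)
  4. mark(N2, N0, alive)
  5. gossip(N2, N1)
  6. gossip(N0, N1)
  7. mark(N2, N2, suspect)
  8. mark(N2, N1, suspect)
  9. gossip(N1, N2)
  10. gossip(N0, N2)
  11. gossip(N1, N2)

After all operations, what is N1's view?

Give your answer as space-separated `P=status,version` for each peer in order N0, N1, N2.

Op 1: N2 marks N0=dead -> (dead,v1)
Op 2: N1 marks N1=suspect -> (suspect,v1)
Op 3: gossip N1<->N2 -> N1.N0=(dead,v1) N1.N1=(suspect,v1) N1.N2=(alive,v0) | N2.N0=(dead,v1) N2.N1=(suspect,v1) N2.N2=(alive,v0)
Op 4: N2 marks N0=alive -> (alive,v2)
Op 5: gossip N2<->N1 -> N2.N0=(alive,v2) N2.N1=(suspect,v1) N2.N2=(alive,v0) | N1.N0=(alive,v2) N1.N1=(suspect,v1) N1.N2=(alive,v0)
Op 6: gossip N0<->N1 -> N0.N0=(alive,v2) N0.N1=(suspect,v1) N0.N2=(alive,v0) | N1.N0=(alive,v2) N1.N1=(suspect,v1) N1.N2=(alive,v0)
Op 7: N2 marks N2=suspect -> (suspect,v1)
Op 8: N2 marks N1=suspect -> (suspect,v2)
Op 9: gossip N1<->N2 -> N1.N0=(alive,v2) N1.N1=(suspect,v2) N1.N2=(suspect,v1) | N2.N0=(alive,v2) N2.N1=(suspect,v2) N2.N2=(suspect,v1)
Op 10: gossip N0<->N2 -> N0.N0=(alive,v2) N0.N1=(suspect,v2) N0.N2=(suspect,v1) | N2.N0=(alive,v2) N2.N1=(suspect,v2) N2.N2=(suspect,v1)
Op 11: gossip N1<->N2 -> N1.N0=(alive,v2) N1.N1=(suspect,v2) N1.N2=(suspect,v1) | N2.N0=(alive,v2) N2.N1=(suspect,v2) N2.N2=(suspect,v1)

Answer: N0=alive,2 N1=suspect,2 N2=suspect,1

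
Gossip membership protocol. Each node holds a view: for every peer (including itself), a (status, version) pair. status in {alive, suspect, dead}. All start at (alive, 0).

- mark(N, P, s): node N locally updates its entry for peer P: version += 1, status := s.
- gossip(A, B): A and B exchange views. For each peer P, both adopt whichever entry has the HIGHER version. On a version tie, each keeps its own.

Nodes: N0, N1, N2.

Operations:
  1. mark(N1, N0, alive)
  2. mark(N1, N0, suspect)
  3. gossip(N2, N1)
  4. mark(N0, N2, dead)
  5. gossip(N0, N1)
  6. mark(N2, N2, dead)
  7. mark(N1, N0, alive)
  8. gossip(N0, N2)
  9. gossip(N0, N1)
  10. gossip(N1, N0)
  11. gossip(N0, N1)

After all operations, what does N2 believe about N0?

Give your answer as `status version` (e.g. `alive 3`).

Answer: suspect 2

Derivation:
Op 1: N1 marks N0=alive -> (alive,v1)
Op 2: N1 marks N0=suspect -> (suspect,v2)
Op 3: gossip N2<->N1 -> N2.N0=(suspect,v2) N2.N1=(alive,v0) N2.N2=(alive,v0) | N1.N0=(suspect,v2) N1.N1=(alive,v0) N1.N2=(alive,v0)
Op 4: N0 marks N2=dead -> (dead,v1)
Op 5: gossip N0<->N1 -> N0.N0=(suspect,v2) N0.N1=(alive,v0) N0.N2=(dead,v1) | N1.N0=(suspect,v2) N1.N1=(alive,v0) N1.N2=(dead,v1)
Op 6: N2 marks N2=dead -> (dead,v1)
Op 7: N1 marks N0=alive -> (alive,v3)
Op 8: gossip N0<->N2 -> N0.N0=(suspect,v2) N0.N1=(alive,v0) N0.N2=(dead,v1) | N2.N0=(suspect,v2) N2.N1=(alive,v0) N2.N2=(dead,v1)
Op 9: gossip N0<->N1 -> N0.N0=(alive,v3) N0.N1=(alive,v0) N0.N2=(dead,v1) | N1.N0=(alive,v3) N1.N1=(alive,v0) N1.N2=(dead,v1)
Op 10: gossip N1<->N0 -> N1.N0=(alive,v3) N1.N1=(alive,v0) N1.N2=(dead,v1) | N0.N0=(alive,v3) N0.N1=(alive,v0) N0.N2=(dead,v1)
Op 11: gossip N0<->N1 -> N0.N0=(alive,v3) N0.N1=(alive,v0) N0.N2=(dead,v1) | N1.N0=(alive,v3) N1.N1=(alive,v0) N1.N2=(dead,v1)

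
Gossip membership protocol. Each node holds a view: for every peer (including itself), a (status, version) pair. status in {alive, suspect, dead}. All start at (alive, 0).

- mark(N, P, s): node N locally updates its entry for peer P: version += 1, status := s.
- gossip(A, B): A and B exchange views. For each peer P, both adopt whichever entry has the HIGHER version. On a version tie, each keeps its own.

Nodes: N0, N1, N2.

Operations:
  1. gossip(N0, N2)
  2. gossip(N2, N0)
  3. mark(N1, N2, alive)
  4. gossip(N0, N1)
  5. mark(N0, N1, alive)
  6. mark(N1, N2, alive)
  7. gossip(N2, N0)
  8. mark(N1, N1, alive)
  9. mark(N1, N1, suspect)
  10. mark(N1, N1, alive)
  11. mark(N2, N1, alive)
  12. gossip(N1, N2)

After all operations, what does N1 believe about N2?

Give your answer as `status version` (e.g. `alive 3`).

Op 1: gossip N0<->N2 -> N0.N0=(alive,v0) N0.N1=(alive,v0) N0.N2=(alive,v0) | N2.N0=(alive,v0) N2.N1=(alive,v0) N2.N2=(alive,v0)
Op 2: gossip N2<->N0 -> N2.N0=(alive,v0) N2.N1=(alive,v0) N2.N2=(alive,v0) | N0.N0=(alive,v0) N0.N1=(alive,v0) N0.N2=(alive,v0)
Op 3: N1 marks N2=alive -> (alive,v1)
Op 4: gossip N0<->N1 -> N0.N0=(alive,v0) N0.N1=(alive,v0) N0.N2=(alive,v1) | N1.N0=(alive,v0) N1.N1=(alive,v0) N1.N2=(alive,v1)
Op 5: N0 marks N1=alive -> (alive,v1)
Op 6: N1 marks N2=alive -> (alive,v2)
Op 7: gossip N2<->N0 -> N2.N0=(alive,v0) N2.N1=(alive,v1) N2.N2=(alive,v1) | N0.N0=(alive,v0) N0.N1=(alive,v1) N0.N2=(alive,v1)
Op 8: N1 marks N1=alive -> (alive,v1)
Op 9: N1 marks N1=suspect -> (suspect,v2)
Op 10: N1 marks N1=alive -> (alive,v3)
Op 11: N2 marks N1=alive -> (alive,v2)
Op 12: gossip N1<->N2 -> N1.N0=(alive,v0) N1.N1=(alive,v3) N1.N2=(alive,v2) | N2.N0=(alive,v0) N2.N1=(alive,v3) N2.N2=(alive,v2)

Answer: alive 2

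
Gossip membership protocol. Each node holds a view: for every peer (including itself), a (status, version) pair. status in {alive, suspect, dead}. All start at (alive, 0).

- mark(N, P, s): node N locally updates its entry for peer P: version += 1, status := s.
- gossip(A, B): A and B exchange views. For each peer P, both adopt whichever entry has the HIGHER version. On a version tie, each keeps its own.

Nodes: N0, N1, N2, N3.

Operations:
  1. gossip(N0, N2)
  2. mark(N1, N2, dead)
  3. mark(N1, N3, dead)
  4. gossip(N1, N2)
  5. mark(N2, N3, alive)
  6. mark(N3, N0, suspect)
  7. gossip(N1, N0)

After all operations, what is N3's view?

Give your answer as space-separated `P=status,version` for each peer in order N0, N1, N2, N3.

Answer: N0=suspect,1 N1=alive,0 N2=alive,0 N3=alive,0

Derivation:
Op 1: gossip N0<->N2 -> N0.N0=(alive,v0) N0.N1=(alive,v0) N0.N2=(alive,v0) N0.N3=(alive,v0) | N2.N0=(alive,v0) N2.N1=(alive,v0) N2.N2=(alive,v0) N2.N3=(alive,v0)
Op 2: N1 marks N2=dead -> (dead,v1)
Op 3: N1 marks N3=dead -> (dead,v1)
Op 4: gossip N1<->N2 -> N1.N0=(alive,v0) N1.N1=(alive,v0) N1.N2=(dead,v1) N1.N3=(dead,v1) | N2.N0=(alive,v0) N2.N1=(alive,v0) N2.N2=(dead,v1) N2.N3=(dead,v1)
Op 5: N2 marks N3=alive -> (alive,v2)
Op 6: N3 marks N0=suspect -> (suspect,v1)
Op 7: gossip N1<->N0 -> N1.N0=(alive,v0) N1.N1=(alive,v0) N1.N2=(dead,v1) N1.N3=(dead,v1) | N0.N0=(alive,v0) N0.N1=(alive,v0) N0.N2=(dead,v1) N0.N3=(dead,v1)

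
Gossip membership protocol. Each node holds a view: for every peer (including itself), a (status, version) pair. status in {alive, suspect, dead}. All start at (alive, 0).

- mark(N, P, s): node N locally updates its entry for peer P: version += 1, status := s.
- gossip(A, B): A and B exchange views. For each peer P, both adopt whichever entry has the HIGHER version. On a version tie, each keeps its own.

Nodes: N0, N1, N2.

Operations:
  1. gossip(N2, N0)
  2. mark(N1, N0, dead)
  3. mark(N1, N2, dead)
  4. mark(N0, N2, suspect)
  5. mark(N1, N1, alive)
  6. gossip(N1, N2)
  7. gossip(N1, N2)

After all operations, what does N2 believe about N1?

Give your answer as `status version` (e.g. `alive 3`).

Op 1: gossip N2<->N0 -> N2.N0=(alive,v0) N2.N1=(alive,v0) N2.N2=(alive,v0) | N0.N0=(alive,v0) N0.N1=(alive,v0) N0.N2=(alive,v0)
Op 2: N1 marks N0=dead -> (dead,v1)
Op 3: N1 marks N2=dead -> (dead,v1)
Op 4: N0 marks N2=suspect -> (suspect,v1)
Op 5: N1 marks N1=alive -> (alive,v1)
Op 6: gossip N1<->N2 -> N1.N0=(dead,v1) N1.N1=(alive,v1) N1.N2=(dead,v1) | N2.N0=(dead,v1) N2.N1=(alive,v1) N2.N2=(dead,v1)
Op 7: gossip N1<->N2 -> N1.N0=(dead,v1) N1.N1=(alive,v1) N1.N2=(dead,v1) | N2.N0=(dead,v1) N2.N1=(alive,v1) N2.N2=(dead,v1)

Answer: alive 1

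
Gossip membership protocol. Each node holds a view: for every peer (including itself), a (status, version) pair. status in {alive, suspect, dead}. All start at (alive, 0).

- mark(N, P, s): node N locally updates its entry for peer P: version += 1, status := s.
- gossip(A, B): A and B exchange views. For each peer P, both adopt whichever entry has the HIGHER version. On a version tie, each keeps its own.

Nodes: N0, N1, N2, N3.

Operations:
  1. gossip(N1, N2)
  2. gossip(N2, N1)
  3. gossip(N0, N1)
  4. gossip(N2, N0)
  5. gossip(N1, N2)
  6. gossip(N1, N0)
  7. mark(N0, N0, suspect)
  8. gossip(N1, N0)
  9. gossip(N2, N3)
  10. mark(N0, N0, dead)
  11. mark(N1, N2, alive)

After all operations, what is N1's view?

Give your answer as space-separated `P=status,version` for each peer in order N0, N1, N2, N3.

Answer: N0=suspect,1 N1=alive,0 N2=alive,1 N3=alive,0

Derivation:
Op 1: gossip N1<->N2 -> N1.N0=(alive,v0) N1.N1=(alive,v0) N1.N2=(alive,v0) N1.N3=(alive,v0) | N2.N0=(alive,v0) N2.N1=(alive,v0) N2.N2=(alive,v0) N2.N3=(alive,v0)
Op 2: gossip N2<->N1 -> N2.N0=(alive,v0) N2.N1=(alive,v0) N2.N2=(alive,v0) N2.N3=(alive,v0) | N1.N0=(alive,v0) N1.N1=(alive,v0) N1.N2=(alive,v0) N1.N3=(alive,v0)
Op 3: gossip N0<->N1 -> N0.N0=(alive,v0) N0.N1=(alive,v0) N0.N2=(alive,v0) N0.N3=(alive,v0) | N1.N0=(alive,v0) N1.N1=(alive,v0) N1.N2=(alive,v0) N1.N3=(alive,v0)
Op 4: gossip N2<->N0 -> N2.N0=(alive,v0) N2.N1=(alive,v0) N2.N2=(alive,v0) N2.N3=(alive,v0) | N0.N0=(alive,v0) N0.N1=(alive,v0) N0.N2=(alive,v0) N0.N3=(alive,v0)
Op 5: gossip N1<->N2 -> N1.N0=(alive,v0) N1.N1=(alive,v0) N1.N2=(alive,v0) N1.N3=(alive,v0) | N2.N0=(alive,v0) N2.N1=(alive,v0) N2.N2=(alive,v0) N2.N3=(alive,v0)
Op 6: gossip N1<->N0 -> N1.N0=(alive,v0) N1.N1=(alive,v0) N1.N2=(alive,v0) N1.N3=(alive,v0) | N0.N0=(alive,v0) N0.N1=(alive,v0) N0.N2=(alive,v0) N0.N3=(alive,v0)
Op 7: N0 marks N0=suspect -> (suspect,v1)
Op 8: gossip N1<->N0 -> N1.N0=(suspect,v1) N1.N1=(alive,v0) N1.N2=(alive,v0) N1.N3=(alive,v0) | N0.N0=(suspect,v1) N0.N1=(alive,v0) N0.N2=(alive,v0) N0.N3=(alive,v0)
Op 9: gossip N2<->N3 -> N2.N0=(alive,v0) N2.N1=(alive,v0) N2.N2=(alive,v0) N2.N3=(alive,v0) | N3.N0=(alive,v0) N3.N1=(alive,v0) N3.N2=(alive,v0) N3.N3=(alive,v0)
Op 10: N0 marks N0=dead -> (dead,v2)
Op 11: N1 marks N2=alive -> (alive,v1)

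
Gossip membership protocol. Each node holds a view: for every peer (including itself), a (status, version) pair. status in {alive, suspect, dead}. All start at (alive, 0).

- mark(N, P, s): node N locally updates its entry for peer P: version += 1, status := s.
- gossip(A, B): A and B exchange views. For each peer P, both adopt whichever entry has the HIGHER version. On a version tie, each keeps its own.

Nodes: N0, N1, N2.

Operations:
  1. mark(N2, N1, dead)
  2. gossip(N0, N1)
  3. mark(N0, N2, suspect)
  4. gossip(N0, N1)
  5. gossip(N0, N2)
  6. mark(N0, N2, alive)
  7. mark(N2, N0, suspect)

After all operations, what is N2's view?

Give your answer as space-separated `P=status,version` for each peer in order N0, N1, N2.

Answer: N0=suspect,1 N1=dead,1 N2=suspect,1

Derivation:
Op 1: N2 marks N1=dead -> (dead,v1)
Op 2: gossip N0<->N1 -> N0.N0=(alive,v0) N0.N1=(alive,v0) N0.N2=(alive,v0) | N1.N0=(alive,v0) N1.N1=(alive,v0) N1.N2=(alive,v0)
Op 3: N0 marks N2=suspect -> (suspect,v1)
Op 4: gossip N0<->N1 -> N0.N0=(alive,v0) N0.N1=(alive,v0) N0.N2=(suspect,v1) | N1.N0=(alive,v0) N1.N1=(alive,v0) N1.N2=(suspect,v1)
Op 5: gossip N0<->N2 -> N0.N0=(alive,v0) N0.N1=(dead,v1) N0.N2=(suspect,v1) | N2.N0=(alive,v0) N2.N1=(dead,v1) N2.N2=(suspect,v1)
Op 6: N0 marks N2=alive -> (alive,v2)
Op 7: N2 marks N0=suspect -> (suspect,v1)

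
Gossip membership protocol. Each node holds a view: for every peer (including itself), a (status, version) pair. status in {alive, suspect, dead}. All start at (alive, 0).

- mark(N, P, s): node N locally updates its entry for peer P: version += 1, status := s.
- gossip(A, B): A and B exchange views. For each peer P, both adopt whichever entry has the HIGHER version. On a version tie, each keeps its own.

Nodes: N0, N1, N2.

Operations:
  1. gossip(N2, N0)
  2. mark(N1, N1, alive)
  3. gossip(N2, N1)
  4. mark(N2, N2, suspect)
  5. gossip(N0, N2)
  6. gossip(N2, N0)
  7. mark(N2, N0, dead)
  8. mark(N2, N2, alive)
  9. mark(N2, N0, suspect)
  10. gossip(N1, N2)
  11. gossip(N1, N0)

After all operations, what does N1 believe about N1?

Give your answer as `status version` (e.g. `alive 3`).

Answer: alive 1

Derivation:
Op 1: gossip N2<->N0 -> N2.N0=(alive,v0) N2.N1=(alive,v0) N2.N2=(alive,v0) | N0.N0=(alive,v0) N0.N1=(alive,v0) N0.N2=(alive,v0)
Op 2: N1 marks N1=alive -> (alive,v1)
Op 3: gossip N2<->N1 -> N2.N0=(alive,v0) N2.N1=(alive,v1) N2.N2=(alive,v0) | N1.N0=(alive,v0) N1.N1=(alive,v1) N1.N2=(alive,v0)
Op 4: N2 marks N2=suspect -> (suspect,v1)
Op 5: gossip N0<->N2 -> N0.N0=(alive,v0) N0.N1=(alive,v1) N0.N2=(suspect,v1) | N2.N0=(alive,v0) N2.N1=(alive,v1) N2.N2=(suspect,v1)
Op 6: gossip N2<->N0 -> N2.N0=(alive,v0) N2.N1=(alive,v1) N2.N2=(suspect,v1) | N0.N0=(alive,v0) N0.N1=(alive,v1) N0.N2=(suspect,v1)
Op 7: N2 marks N0=dead -> (dead,v1)
Op 8: N2 marks N2=alive -> (alive,v2)
Op 9: N2 marks N0=suspect -> (suspect,v2)
Op 10: gossip N1<->N2 -> N1.N0=(suspect,v2) N1.N1=(alive,v1) N1.N2=(alive,v2) | N2.N0=(suspect,v2) N2.N1=(alive,v1) N2.N2=(alive,v2)
Op 11: gossip N1<->N0 -> N1.N0=(suspect,v2) N1.N1=(alive,v1) N1.N2=(alive,v2) | N0.N0=(suspect,v2) N0.N1=(alive,v1) N0.N2=(alive,v2)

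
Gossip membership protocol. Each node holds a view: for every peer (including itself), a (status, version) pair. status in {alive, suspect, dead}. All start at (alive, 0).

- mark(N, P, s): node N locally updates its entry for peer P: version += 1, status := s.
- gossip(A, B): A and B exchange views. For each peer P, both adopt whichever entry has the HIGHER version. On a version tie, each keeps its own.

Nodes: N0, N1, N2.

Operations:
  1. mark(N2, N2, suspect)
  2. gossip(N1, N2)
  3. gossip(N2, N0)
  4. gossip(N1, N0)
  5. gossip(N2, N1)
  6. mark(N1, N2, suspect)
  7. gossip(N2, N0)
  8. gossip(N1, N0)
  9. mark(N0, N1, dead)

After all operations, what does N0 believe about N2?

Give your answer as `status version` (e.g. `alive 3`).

Op 1: N2 marks N2=suspect -> (suspect,v1)
Op 2: gossip N1<->N2 -> N1.N0=(alive,v0) N1.N1=(alive,v0) N1.N2=(suspect,v1) | N2.N0=(alive,v0) N2.N1=(alive,v0) N2.N2=(suspect,v1)
Op 3: gossip N2<->N0 -> N2.N0=(alive,v0) N2.N1=(alive,v0) N2.N2=(suspect,v1) | N0.N0=(alive,v0) N0.N1=(alive,v0) N0.N2=(suspect,v1)
Op 4: gossip N1<->N0 -> N1.N0=(alive,v0) N1.N1=(alive,v0) N1.N2=(suspect,v1) | N0.N0=(alive,v0) N0.N1=(alive,v0) N0.N2=(suspect,v1)
Op 5: gossip N2<->N1 -> N2.N0=(alive,v0) N2.N1=(alive,v0) N2.N2=(suspect,v1) | N1.N0=(alive,v0) N1.N1=(alive,v0) N1.N2=(suspect,v1)
Op 6: N1 marks N2=suspect -> (suspect,v2)
Op 7: gossip N2<->N0 -> N2.N0=(alive,v0) N2.N1=(alive,v0) N2.N2=(suspect,v1) | N0.N0=(alive,v0) N0.N1=(alive,v0) N0.N2=(suspect,v1)
Op 8: gossip N1<->N0 -> N1.N0=(alive,v0) N1.N1=(alive,v0) N1.N2=(suspect,v2) | N0.N0=(alive,v0) N0.N1=(alive,v0) N0.N2=(suspect,v2)
Op 9: N0 marks N1=dead -> (dead,v1)

Answer: suspect 2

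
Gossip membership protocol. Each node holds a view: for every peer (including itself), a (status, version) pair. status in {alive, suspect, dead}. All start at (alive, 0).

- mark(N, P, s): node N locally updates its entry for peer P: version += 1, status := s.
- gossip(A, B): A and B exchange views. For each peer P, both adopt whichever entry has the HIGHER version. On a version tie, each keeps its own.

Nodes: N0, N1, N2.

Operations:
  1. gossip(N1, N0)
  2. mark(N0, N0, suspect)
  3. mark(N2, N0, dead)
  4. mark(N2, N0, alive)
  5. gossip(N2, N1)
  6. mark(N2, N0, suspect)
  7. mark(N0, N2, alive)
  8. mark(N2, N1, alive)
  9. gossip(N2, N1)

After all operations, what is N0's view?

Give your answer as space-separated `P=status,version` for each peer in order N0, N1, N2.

Answer: N0=suspect,1 N1=alive,0 N2=alive,1

Derivation:
Op 1: gossip N1<->N0 -> N1.N0=(alive,v0) N1.N1=(alive,v0) N1.N2=(alive,v0) | N0.N0=(alive,v0) N0.N1=(alive,v0) N0.N2=(alive,v0)
Op 2: N0 marks N0=suspect -> (suspect,v1)
Op 3: N2 marks N0=dead -> (dead,v1)
Op 4: N2 marks N0=alive -> (alive,v2)
Op 5: gossip N2<->N1 -> N2.N0=(alive,v2) N2.N1=(alive,v0) N2.N2=(alive,v0) | N1.N0=(alive,v2) N1.N1=(alive,v0) N1.N2=(alive,v0)
Op 6: N2 marks N0=suspect -> (suspect,v3)
Op 7: N0 marks N2=alive -> (alive,v1)
Op 8: N2 marks N1=alive -> (alive,v1)
Op 9: gossip N2<->N1 -> N2.N0=(suspect,v3) N2.N1=(alive,v1) N2.N2=(alive,v0) | N1.N0=(suspect,v3) N1.N1=(alive,v1) N1.N2=(alive,v0)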